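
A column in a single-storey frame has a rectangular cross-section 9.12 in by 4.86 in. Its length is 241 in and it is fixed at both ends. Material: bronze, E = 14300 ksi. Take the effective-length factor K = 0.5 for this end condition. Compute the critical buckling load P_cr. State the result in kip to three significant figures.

P_cr ≈ 848 kip

Buckling occurs about the weak axis: I_min = h·b³/12 with b = 4.86 in (the shorter side).
I_min = 9.12×4.86³/12 = 87.24 in⁴
Effective length L_e = K·L = 0.5 × 241 = 120.5 in
P_cr = π²EI / L_e² = π² × 14300×10³ × 87.24 / 120.5² = 8.480×10^5 lb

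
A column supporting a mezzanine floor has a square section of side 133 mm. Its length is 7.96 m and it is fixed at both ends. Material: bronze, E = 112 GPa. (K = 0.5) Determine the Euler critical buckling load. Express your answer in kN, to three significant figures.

I = a⁴/12 = 133⁴/12 = 2.608×10^7 mm⁴
I = 2.608×10^7 mm⁴ = 2.608×10^-5 m⁴
Effective length L_e = K·L = 0.5 × 7.96 = 3.980 m
P_cr = π²EI / L_e² = π² × 112×10⁹ × 2.608×10^-5 / 3.980² = 1.820×10^6 N

P_cr ≈ 1820 kN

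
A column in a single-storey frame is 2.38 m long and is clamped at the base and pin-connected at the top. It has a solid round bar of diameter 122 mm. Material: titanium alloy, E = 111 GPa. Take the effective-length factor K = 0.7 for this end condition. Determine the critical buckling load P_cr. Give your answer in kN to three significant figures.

P_cr ≈ 4290 kN

I = πd⁴/64 = π×122⁴/64 = 1.087×10^7 mm⁴
I = 1.087×10^7 mm⁴ = 1.087×10^-5 m⁴
Effective length L_e = K·L = 0.7 × 2.38 = 1.666 m
P_cr = π²EI / L_e² = π² × 111×10⁹ × 1.087×10^-5 / 1.666² = 4.292×10^6 N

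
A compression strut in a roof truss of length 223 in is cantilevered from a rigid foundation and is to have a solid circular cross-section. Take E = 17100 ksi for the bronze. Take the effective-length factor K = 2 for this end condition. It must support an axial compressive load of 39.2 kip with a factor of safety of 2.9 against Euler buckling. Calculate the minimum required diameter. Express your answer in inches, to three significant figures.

Required P_cr = n·P = 2.9 × 39.2 = 113.7 kip
L_e = K·L = 2 × 223 = 446.0 in
Required I = P_cr·L_e²/(π²E) = 1.137×10^5 × 446.0² / (π² × 1.71×10^7) = 134.0 in⁴
Solid circle: I = πd⁴/64  ⇒  d = (64I/π)^(1/4) = (64×134.0/π)^(1/4) = 7.23 in

d ≈ 7.23 in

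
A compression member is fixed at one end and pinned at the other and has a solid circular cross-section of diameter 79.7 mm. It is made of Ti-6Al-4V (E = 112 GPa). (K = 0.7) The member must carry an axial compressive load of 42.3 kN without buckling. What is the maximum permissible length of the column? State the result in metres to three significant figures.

I = πd⁴/64 = π×79.7⁴/64 = 1.981×10^6 mm⁴
I = 1.981×10^-6 m⁴
At the buckling limit P_cr = P = 4.230×10^4 N
From P_cr = π²EI/(K·L)²:  L = (1/K)·√(π²EI/P_cr) = (1/0.7)·√(π²×1.12×10^11×1.981×10^-6/4.230×10^4)
L = 10.3 m

L_max ≈ 10.3 m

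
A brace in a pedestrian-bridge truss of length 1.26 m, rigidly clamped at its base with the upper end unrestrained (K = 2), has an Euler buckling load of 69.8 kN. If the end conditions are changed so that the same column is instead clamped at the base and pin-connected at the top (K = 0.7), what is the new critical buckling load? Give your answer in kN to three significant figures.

P_cr ∝ 1/K², so P_cr,new = P_cr,old × (K_old/K_new)² = 69.8 × (2/0.7)²
= 69.8 × 8.163 = 570 kN

P_cr ≈ 570 kN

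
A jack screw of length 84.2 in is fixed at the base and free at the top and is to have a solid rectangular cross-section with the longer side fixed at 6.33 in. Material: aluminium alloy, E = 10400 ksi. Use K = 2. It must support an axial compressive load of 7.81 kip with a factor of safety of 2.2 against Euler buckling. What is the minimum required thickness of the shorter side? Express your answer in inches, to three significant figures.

Required P_cr = n·P = 2.2 × 7.81 = 17.18 kip
L_e = K·L = 2 × 84.2 = 168.4 in
Required I = P_cr·L_e²/(π²E) = 1.718×10^4 × 168.4² / (π² × 1.04×10^7) = 4.747 in⁴
Rectangle, weak axis: I_min = h·b³/12 with h = 6.33 in fixed  ⇒  b = (12I/h)^(1/3) = 2.08 in

b ≈ 2.08 in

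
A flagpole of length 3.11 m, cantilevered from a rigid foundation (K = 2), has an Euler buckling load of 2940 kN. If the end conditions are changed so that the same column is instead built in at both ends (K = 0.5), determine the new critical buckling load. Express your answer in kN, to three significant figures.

P_cr ∝ 1/K², so P_cr,new = P_cr,old × (K_old/K_new)² = 2940 × (2/0.5)²
= 2940 × 16.00 = 47000 kN

P_cr ≈ 47000 kN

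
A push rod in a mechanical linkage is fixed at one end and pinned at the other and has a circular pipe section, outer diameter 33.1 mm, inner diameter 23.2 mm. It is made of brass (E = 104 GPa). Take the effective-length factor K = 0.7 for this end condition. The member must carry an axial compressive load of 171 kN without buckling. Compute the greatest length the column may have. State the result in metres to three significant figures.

d_o = 33.1 mm, d_i = 23.2 mm
I = π(d_o⁴ − d_i⁴)/64 = π(33.1⁴ − 23.20⁴)/64 = 4.470×10^4 mm⁴
I = 4.470×10^-8 m⁴
At the buckling limit P_cr = P = 1.710×10^5 N
From P_cr = π²EI/(K·L)²:  L = (1/K)·√(π²EI/P_cr) = (1/0.7)·√(π²×1.04×10^11×4.470×10^-8/1.710×10^5)
L = 0.740 m

L_max ≈ 0.740 m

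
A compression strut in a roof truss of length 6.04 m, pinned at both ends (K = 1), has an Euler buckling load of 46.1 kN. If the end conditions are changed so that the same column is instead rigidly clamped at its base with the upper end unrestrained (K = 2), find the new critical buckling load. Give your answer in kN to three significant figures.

P_cr ≈ 11.5 kN

P_cr ∝ 1/K², so P_cr,new = P_cr,old × (K_old/K_new)² = 46.1 × (1/2)²
= 46.1 × 0.2500 = 11.5 kN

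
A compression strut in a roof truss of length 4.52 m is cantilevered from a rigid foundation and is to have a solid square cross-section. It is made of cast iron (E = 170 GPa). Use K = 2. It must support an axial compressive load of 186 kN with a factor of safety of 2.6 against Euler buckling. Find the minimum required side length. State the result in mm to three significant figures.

Required P_cr = n·P = 2.6 × 186 = 483.6 kN
L_e = K·L = 2 × 4.52 = 9.040 m
Required I = P_cr·L_e²/(π²E) = 4.836×10^5 × 9.040² / (π² × 1.70×10^11) = 2.355×10^-5 m⁴
I_req = 2.355×10^7 mm⁴
Solid square: I = a⁴/12  ⇒  a = (12I)^(1/4) = (12×2.355×10^7)^(1/4) = 130 mm

a ≈ 130 mm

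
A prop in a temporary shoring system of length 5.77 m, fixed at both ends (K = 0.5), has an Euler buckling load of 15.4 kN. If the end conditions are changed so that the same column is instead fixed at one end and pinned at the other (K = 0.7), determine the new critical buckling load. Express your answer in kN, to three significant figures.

P_cr ≈ 7.86 kN

P_cr ∝ 1/K², so P_cr,new = P_cr,old × (K_old/K_new)² = 15.4 × (0.5/0.7)²
= 15.4 × 0.5102 = 7.86 kN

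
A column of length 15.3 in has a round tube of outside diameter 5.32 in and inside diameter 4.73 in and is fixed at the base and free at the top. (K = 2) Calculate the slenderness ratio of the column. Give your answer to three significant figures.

λ ≈ 17.2

d_o = 5.32 in, d_i = 4.73 in
I = π(d_o⁴ − d_i⁴)/64 = π(5.32⁴ − 4.730⁴)/64 = 14.75 in⁴
A = 4.657 in²;  r_min = √(I/A) = √(14.75/4.657) = 1.780 in
L_e = K·L = 2 × 15.3 = 30.60 in
λ = L_e / r_min = 30.600 / 1.780 = 17.2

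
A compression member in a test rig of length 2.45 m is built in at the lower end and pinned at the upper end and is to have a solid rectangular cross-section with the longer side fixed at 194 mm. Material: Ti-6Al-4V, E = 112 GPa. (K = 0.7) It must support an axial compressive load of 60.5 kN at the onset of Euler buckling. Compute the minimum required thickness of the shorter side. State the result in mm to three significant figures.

b ≈ 21.5 mm

L_e = K·L = 0.7 × 2.45 = 1.715 m
Required I = P_cr·L_e²/(π²E) = 6.050×10^4 × 1.715² / (π² × 1.12×10^11) = 1.610×10^-7 m⁴
I_req = 1.610×10^5 mm⁴
Rectangle, weak axis: I_min = h·b³/12 with h = 194 mm fixed  ⇒  b = (12I/h)^(1/3) = 21.5 mm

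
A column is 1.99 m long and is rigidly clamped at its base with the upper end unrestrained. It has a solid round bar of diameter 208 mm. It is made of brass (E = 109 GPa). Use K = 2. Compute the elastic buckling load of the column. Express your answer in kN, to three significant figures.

I = πd⁴/64 = π×208⁴/64 = 9.188×10^7 mm⁴
I = 9.188×10^7 mm⁴ = 9.188×10^-5 m⁴
Effective length L_e = K·L = 2 × 1.99 = 3.980 m
P_cr = π²EI / L_e² = π² × 109×10⁹ × 9.188×10^-5 / 3.980² = 6.240×10^6 N

P_cr ≈ 6240 kN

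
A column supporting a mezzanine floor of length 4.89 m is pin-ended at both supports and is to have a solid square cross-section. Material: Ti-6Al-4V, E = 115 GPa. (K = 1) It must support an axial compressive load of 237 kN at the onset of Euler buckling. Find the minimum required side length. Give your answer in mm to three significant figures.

a ≈ 88.0 mm

L_e = K·L = 1 × 4.89 = 4.890 m
Required I = P_cr·L_e²/(π²E) = 2.370×10^5 × 4.890² / (π² × 1.15×10^11) = 4.993×10^-6 m⁴
I_req = 4.993×10^6 mm⁴
Solid square: I = a⁴/12  ⇒  a = (12I)^(1/4) = (12×4.993×10^6)^(1/4) = 88.0 mm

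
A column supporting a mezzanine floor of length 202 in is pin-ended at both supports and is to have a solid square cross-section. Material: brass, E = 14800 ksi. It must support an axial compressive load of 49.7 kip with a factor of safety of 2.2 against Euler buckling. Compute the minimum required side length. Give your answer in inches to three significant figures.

a ≈ 4.38 in

Required P_cr = n·P = 2.2 × 49.7 = 109.3 kip
L_e = K·L = 1 × 202 = 202.0 in
Required I = P_cr·L_e²/(π²E) = 1.093×10^5 × 202.0² / (π² × 1.48×10^7) = 30.54 in⁴
Solid square: I = a⁴/12  ⇒  a = (12I)^(1/4) = (12×30.54)^(1/4) = 4.38 in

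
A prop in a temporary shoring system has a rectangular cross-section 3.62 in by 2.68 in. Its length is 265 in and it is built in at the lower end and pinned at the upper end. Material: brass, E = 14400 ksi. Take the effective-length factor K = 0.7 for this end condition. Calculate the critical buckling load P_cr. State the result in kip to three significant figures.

P_cr ≈ 24.0 kip

Buckling occurs about the weak axis: I_min = h·b³/12 with b = 2.68 in (the shorter side).
I_min = 3.62×2.68³/12 = 5.807 in⁴
Effective length L_e = K·L = 0.7 × 265 = 185.5 in
P_cr = π²EI / L_e² = π² × 14400×10³ × 5.807 / 185.5² = 2.398×10^4 lb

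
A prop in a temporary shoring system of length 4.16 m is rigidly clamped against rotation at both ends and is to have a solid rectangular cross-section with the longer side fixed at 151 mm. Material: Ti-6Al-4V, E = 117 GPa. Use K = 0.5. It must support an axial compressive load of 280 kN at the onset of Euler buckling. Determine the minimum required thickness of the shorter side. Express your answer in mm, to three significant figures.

b ≈ 43.7 mm

L_e = K·L = 0.5 × 4.16 = 2.080 m
Required I = P_cr·L_e²/(π²E) = 2.800×10^5 × 2.080² / (π² × 1.17×10^11) = 1.049×10^-6 m⁴
I_req = 1.049×10^6 mm⁴
Rectangle, weak axis: I_min = h·b³/12 with h = 151 mm fixed  ⇒  b = (12I/h)^(1/3) = 43.7 mm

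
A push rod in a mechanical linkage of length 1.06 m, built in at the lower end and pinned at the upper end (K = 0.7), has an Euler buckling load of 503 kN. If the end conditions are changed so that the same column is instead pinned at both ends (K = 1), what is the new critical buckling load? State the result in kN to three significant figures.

P_cr ≈ 246 kN

P_cr ∝ 1/K², so P_cr,new = P_cr,old × (K_old/K_new)² = 503 × (0.7/1)²
= 503 × 0.4900 = 246 kN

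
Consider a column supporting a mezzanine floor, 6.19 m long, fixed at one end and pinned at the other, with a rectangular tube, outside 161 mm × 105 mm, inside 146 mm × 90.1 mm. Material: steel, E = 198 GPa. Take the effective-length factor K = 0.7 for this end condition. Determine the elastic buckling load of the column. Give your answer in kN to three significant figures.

Weak-axis I_min = (h_o·b_o³ − h_i·b_i³)/12 with b_o = 105, b_i = 90.10 mm (shorter outer/inner sides).
I_min = (161×105³ − 146.0×90.10³)/12 = 6.632×10^6 mm⁴
I = 6.632×10^6 mm⁴ = 6.632×10^-6 m⁴
Effective length L_e = K·L = 0.7 × 6.19 = 4.333 m
P_cr = π²EI / L_e² = π² × 198×10⁹ × 6.632×10^-6 / 4.333² = 6.903×10^5 N

P_cr ≈ 690 kN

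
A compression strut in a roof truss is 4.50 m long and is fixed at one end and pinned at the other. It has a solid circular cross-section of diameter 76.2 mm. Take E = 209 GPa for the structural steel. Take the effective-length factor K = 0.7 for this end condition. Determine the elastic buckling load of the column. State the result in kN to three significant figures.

P_cr ≈ 344 kN

I = πd⁴/64 = π×76.2⁴/64 = 1.655×10^6 mm⁴
I = 1.655×10^6 mm⁴ = 1.655×10^-6 m⁴
Effective length L_e = K·L = 0.7 × 4.50 = 3.150 m
P_cr = π²EI / L_e² = π² × 209×10⁹ × 1.655×10^-6 / 3.150² = 3.440×10^5 N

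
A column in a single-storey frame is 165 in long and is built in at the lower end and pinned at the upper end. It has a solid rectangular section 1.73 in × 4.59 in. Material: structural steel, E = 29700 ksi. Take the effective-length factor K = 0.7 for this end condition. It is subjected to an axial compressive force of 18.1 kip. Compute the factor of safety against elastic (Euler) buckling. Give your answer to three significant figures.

n ≈ 2.40

Buckling occurs about the weak axis: I_min = h·b³/12 with b = 1.73 in (the shorter side).
I_min = 4.59×1.73³/12 = 1.980 in⁴
Effective length L_e = K·L = 0.7 × 165 = 115.5 in
P_cr = π²EI / L_e² = π² × 29700×10³ × 1.980 / 115.5² = 4.352×10^4 lb
Factor of safety n = P_cr / P = 43.517 / 18.1 = 2.40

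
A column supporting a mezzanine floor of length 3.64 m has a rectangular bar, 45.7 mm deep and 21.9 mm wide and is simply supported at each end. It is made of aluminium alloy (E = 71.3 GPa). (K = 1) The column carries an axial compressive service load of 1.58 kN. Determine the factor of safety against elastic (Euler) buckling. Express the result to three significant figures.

Buckling occurs about the weak axis: I_min = h·b³/12 with b = 21.9 mm (the shorter side).
I_min = 45.7×21.9³/12 = 4.000×10^4 mm⁴
I = 4.000×10^4 mm⁴ = 4.000×10^-8 m⁴
Effective length L_e = K·L = 1 × 3.64 = 3.640 m
P_cr = π²EI / L_e² = π² × 71.3×10⁹ × 4.000×10^-8 / 3.640² = 2.124×10^3 N
Factor of safety n = P_cr / P = 2.1245 / 1.58 = 1.34

n ≈ 1.34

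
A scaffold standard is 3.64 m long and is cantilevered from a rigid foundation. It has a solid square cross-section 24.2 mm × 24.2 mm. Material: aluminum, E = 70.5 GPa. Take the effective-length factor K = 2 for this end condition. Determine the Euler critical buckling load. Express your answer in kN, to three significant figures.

I = a⁴/12 = 24.2⁴/12 = 2.858×10^4 mm⁴
I = 2.858×10^4 mm⁴ = 2.858×10^-8 m⁴
Effective length L_e = K·L = 2 × 3.64 = 7.280 m
P_cr = π²EI / L_e² = π² × 70.5×10⁹ × 2.858×10^-8 / 7.280² = 375.2 N

P_cr ≈ 0.375 kN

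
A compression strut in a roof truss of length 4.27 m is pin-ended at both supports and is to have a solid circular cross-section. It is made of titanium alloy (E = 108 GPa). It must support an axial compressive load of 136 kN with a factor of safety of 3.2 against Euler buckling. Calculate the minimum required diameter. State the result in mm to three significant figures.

Required P_cr = n·P = 3.2 × 136 = 435.2 kN
L_e = K·L = 1 × 4.27 = 4.270 m
Required I = P_cr·L_e²/(π²E) = 4.352×10^5 × 4.270² / (π² × 1.08×10^11) = 7.444×10^-6 m⁴
I_req = 7.444×10^6 mm⁴
Solid circle: I = πd⁴/64  ⇒  d = (64I/π)^(1/4) = (64×7.444×10^6/π)^(1/4) = 111 mm

d ≈ 111 mm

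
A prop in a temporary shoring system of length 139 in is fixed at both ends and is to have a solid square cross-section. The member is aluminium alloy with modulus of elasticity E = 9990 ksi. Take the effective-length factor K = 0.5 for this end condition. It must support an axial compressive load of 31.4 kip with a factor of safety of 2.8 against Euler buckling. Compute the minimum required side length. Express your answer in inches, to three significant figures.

a ≈ 2.68 in

Required P_cr = n·P = 2.8 × 31.4 = 87.92 kip
L_e = K·L = 0.5 × 139 = 69.50 in
Required I = P_cr·L_e²/(π²E) = 8.792×10^4 × 69.50² / (π² × 9.99×10^6) = 4.307 in⁴
Solid square: I = a⁴/12  ⇒  a = (12I)^(1/4) = (12×4.307)^(1/4) = 2.68 in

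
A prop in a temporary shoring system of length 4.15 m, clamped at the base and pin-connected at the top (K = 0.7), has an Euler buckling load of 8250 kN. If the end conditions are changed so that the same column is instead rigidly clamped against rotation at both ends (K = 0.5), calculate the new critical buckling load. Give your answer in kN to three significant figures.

P_cr ∝ 1/K², so P_cr,new = P_cr,old × (K_old/K_new)² = 8250 × (0.7/0.5)²
= 8250 × 1.960 = 16200 kN

P_cr ≈ 16200 kN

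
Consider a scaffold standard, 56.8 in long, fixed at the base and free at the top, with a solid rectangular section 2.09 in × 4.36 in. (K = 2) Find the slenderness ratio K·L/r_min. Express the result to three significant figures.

λ ≈ 188

Buckling occurs about the weak axis: I_min = h·b³/12 with b = 2.09 in (the shorter side).
I_min = 4.36×2.09³/12 = 3.317 in⁴
A = 9.112 in²;  r_min = √(I/A) = √(3.317/9.112) = 0.6033 in
L_e = K·L = 2 × 56.8 = 113.6 in
λ = L_e / r_min = 113.60 / 0.6033 = 188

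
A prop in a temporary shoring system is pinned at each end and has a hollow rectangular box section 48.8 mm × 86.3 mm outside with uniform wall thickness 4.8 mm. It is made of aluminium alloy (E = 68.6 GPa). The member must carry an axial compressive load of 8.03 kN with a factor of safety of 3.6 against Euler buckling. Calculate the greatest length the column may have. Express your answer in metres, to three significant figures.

Inner dimensions: h_i = 86.3 − 2×4.8 = 76.70 mm, b_i = 48.8 − 2×4.8 = 39.20 mm
Weak-axis I_min = (h_o·b_o³ − h_i·b_i³)/12 with b_o = 48.8, b_i = 39.20 mm (shorter outer/inner sides).
I_min = (86.3×48.8³ − 76.70×39.20³)/12 = 4.508×10^5 mm⁴
I = 4.508×10^-7 m⁴
Required critical load P_cr = n·P = 3.6 × 8.03 = 28.91 kN = 2.891×10^4 N
From P_cr = π²EI/(K·L)²:  L = (1/K)·√(π²EI/P_cr) = (1/1)·√(π²×6.86×10^10×4.508×10^-7/2.891×10^4)
L = 3.25 m

L_max ≈ 3.25 m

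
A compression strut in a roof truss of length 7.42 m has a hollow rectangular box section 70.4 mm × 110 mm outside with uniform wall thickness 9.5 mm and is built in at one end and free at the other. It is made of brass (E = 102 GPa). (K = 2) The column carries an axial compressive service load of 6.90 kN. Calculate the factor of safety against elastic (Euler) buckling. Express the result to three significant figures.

n ≈ 1.44

Inner dimensions: h_i = 110 − 2×9.5 = 91.00 mm, b_i = 70.4 − 2×9.5 = 51.40 mm
Weak-axis I_min = (h_o·b_o³ − h_i·b_i³)/12 with b_o = 70.4, b_i = 51.40 mm (shorter outer/inner sides).
I_min = (110×70.4³ − 91.00×51.40³)/12 = 2.169×10^6 mm⁴
I = 2.169×10^6 mm⁴ = 2.169×10^-6 m⁴
Effective length L_e = K·L = 2 × 7.42 = 14.84 m
P_cr = π²EI / L_e² = π² × 102×10⁹ × 2.169×10^-6 / 14.84² = 9.913×10^3 N
Factor of safety n = P_cr / P = 9.9131 / 6.90 = 1.44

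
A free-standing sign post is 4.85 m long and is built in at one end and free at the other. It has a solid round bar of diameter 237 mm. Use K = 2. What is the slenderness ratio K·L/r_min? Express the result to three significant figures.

λ ≈ 164

I = πd⁴/64 = π×237⁴/64 = 1.549×10^8 mm⁴
A = 4.412×10^4 mm²;  r_min = √(I/A) = √(1.549×10^8/4.412×10^4) = 59.25 mm
L_e = K·L = 2 × 4.85 m = 9.700 m = 9700.0 mm
λ = L_e / r_min = 9700.0 / 59.25 = 164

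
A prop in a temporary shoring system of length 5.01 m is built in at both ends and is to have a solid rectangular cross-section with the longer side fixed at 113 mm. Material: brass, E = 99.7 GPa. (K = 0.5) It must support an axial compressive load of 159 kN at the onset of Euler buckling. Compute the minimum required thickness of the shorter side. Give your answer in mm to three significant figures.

L_e = K·L = 0.5 × 5.01 = 2.505 m
Required I = P_cr·L_e²/(π²E) = 1.590×10^5 × 2.505² / (π² × 9.97×10^10) = 1.014×10^-6 m⁴
I_req = 1.014×10^6 mm⁴
Rectangle, weak axis: I_min = h·b³/12 with h = 113 mm fixed  ⇒  b = (12I/h)^(1/3) = 47.6 mm

b ≈ 47.6 mm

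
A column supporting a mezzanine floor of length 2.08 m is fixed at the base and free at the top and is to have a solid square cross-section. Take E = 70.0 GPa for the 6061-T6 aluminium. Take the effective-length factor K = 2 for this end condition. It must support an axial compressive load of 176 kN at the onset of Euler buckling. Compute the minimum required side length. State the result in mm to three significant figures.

L_e = K·L = 2 × 2.08 = 4.160 m
Required I = P_cr·L_e²/(π²E) = 1.760×10^5 × 4.160² / (π² × 7.00×10^10) = 4.409×10^-6 m⁴
I_req = 4.409×10^6 mm⁴
Solid square: I = a⁴/12  ⇒  a = (12I)^(1/4) = (12×4.409×10^6)^(1/4) = 85.3 mm

a ≈ 85.3 mm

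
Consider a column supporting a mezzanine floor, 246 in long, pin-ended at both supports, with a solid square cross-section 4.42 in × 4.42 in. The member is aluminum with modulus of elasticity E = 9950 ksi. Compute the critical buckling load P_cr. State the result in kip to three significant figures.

I = a⁴/12 = 4.42⁴/12 = 31.81 in⁴
Effective length L_e = K·L = 1 × 246 = 246.0 in
P_cr = π²EI / L_e² = π² × 9950×10³ × 31.81 / 246.0² = 5.161×10^4 lb

P_cr ≈ 51.6 kip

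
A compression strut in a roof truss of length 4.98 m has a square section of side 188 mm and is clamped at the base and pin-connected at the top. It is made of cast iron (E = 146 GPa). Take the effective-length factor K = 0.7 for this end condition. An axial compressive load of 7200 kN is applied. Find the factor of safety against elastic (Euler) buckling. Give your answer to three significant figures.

I = a⁴/12 = 188⁴/12 = 1.041×10^8 mm⁴
I = 1.041×10^8 mm⁴ = 1.041×10^-4 m⁴
Effective length L_e = K·L = 0.7 × 4.98 = 3.486 m
P_cr = π²EI / L_e² = π² × 146×10⁹ × 1.041×10^-4 / 3.486² = 1.234×10^7 N
Factor of safety n = P_cr / P = 12344 / 7200 = 1.71

n ≈ 1.71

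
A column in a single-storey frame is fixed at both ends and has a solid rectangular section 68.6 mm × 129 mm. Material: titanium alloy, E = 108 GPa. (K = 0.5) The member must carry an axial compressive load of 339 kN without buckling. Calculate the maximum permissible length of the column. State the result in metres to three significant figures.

Buckling occurs about the weak axis: I_min = h·b³/12 with b = 68.6 mm (the shorter side).
I_min = 129×68.6³/12 = 3.470×10^6 mm⁴
I = 3.470×10^-6 m⁴
At the buckling limit P_cr = P = 3.390×10^5 N
From P_cr = π²EI/(K·L)²:  L = (1/K)·√(π²EI/P_cr) = (1/0.5)·√(π²×1.08×10^11×3.470×10^-6/3.390×10^5)
L = 6.61 m

L_max ≈ 6.61 m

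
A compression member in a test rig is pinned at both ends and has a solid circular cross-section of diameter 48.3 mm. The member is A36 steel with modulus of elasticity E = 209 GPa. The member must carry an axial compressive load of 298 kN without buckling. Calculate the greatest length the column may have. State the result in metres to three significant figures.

I = πd⁴/64 = π×48.3⁴/64 = 2.672×10^5 mm⁴
I = 2.672×10^-7 m⁴
At the buckling limit P_cr = P = 2.980×10^5 N
From P_cr = π²EI/(K·L)²:  L = (1/K)·√(π²EI/P_cr) = (1/1)·√(π²×2.09×10^11×2.672×10^-7/2.980×10^5)
L = 1.36 m

L_max ≈ 1.36 m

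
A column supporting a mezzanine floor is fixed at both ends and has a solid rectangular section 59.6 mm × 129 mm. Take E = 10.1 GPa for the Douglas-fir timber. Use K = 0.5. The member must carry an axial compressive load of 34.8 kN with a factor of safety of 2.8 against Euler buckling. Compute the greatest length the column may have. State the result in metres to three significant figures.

L_max ≈ 3.05 m

Buckling occurs about the weak axis: I_min = h·b³/12 with b = 59.6 mm (the shorter side).
I_min = 129×59.6³/12 = 2.276×10^6 mm⁴
I = 2.276×10^-6 m⁴
Required critical load P_cr = n·P = 2.8 × 34.8 = 97.44 kN = 9.744×10^4 N
From P_cr = π²EI/(K·L)²:  L = (1/K)·√(π²EI/P_cr) = (1/0.5)·√(π²×1.01×10^10×2.276×10^-6/9.744×10^4)
L = 3.05 m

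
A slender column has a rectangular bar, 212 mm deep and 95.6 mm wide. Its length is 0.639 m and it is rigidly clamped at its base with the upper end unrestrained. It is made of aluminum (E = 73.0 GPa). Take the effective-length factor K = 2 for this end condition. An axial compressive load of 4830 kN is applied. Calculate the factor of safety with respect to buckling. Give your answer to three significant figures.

n ≈ 1.41

Buckling occurs about the weak axis: I_min = h·b³/12 with b = 95.6 mm (the shorter side).
I_min = 212×95.6³/12 = 1.544×10^7 mm⁴
I = 1.544×10^7 mm⁴ = 1.544×10^-5 m⁴
Effective length L_e = K·L = 2 × 0.639 = 1.278 m
P_cr = π²EI / L_e² = π² × 73.0×10⁹ × 1.544×10^-5 / 1.278² = 6.809×10^6 N
Factor of safety n = P_cr / P = 6809.1 / 4830 = 1.41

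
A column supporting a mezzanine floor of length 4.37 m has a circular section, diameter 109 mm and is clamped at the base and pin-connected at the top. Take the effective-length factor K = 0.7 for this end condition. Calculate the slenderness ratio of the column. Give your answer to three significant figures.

λ ≈ 112

For a solid circle r = d/4 = 109/4 = 27.25 mm
L_e = K·L = 0.7 × 4.37 m = 3.059 m = 3059.0 mm
λ = L_e / r_min = 3059.0 / 27.25 = 112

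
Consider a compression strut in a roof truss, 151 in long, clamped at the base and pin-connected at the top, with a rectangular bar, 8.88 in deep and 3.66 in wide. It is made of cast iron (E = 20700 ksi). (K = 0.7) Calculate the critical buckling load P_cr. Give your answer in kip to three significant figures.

Buckling occurs about the weak axis: I_min = h·b³/12 with b = 3.66 in (the shorter side).
I_min = 8.88×3.66³/12 = 36.28 in⁴
Effective length L_e = K·L = 0.7 × 151 = 105.7 in
P_cr = π²EI / L_e² = π² × 20700×10³ × 36.28 / 105.7² = 6.634×10^5 lb

P_cr ≈ 663 kip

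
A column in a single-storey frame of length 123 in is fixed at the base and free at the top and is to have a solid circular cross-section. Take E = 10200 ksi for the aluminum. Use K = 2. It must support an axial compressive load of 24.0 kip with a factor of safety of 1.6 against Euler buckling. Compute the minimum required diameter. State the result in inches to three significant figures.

Required P_cr = n·P = 1.6 × 24.0 = 38.40 kip
L_e = K·L = 2 × 123 = 246.0 in
Required I = P_cr·L_e²/(π²E) = 3.840×10^4 × 246.0² / (π² × 1.02×10^7) = 23.08 in⁴
Solid circle: I = πd⁴/64  ⇒  d = (64I/π)^(1/4) = (64×23.08/π)^(1/4) = 4.66 in

d ≈ 4.66 in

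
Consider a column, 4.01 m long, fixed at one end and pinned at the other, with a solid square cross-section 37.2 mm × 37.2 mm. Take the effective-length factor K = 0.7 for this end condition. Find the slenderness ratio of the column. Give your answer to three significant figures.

For a square r = a/√12 = 37.2/√12 = 10.74 mm
L_e = K·L = 0.7 × 4.01 m = 2.807 m = 2807.0 mm
λ = L_e / r_min = 2807.0 / 10.74 = 261

λ ≈ 261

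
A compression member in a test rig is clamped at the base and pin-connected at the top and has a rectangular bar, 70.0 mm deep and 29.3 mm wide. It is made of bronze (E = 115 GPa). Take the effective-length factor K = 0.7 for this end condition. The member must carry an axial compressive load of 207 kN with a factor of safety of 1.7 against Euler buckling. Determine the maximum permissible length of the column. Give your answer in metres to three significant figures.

Buckling occurs about the weak axis: I_min = h·b³/12 with b = 29.3 mm (the shorter side).
I_min = 70.0×29.3³/12 = 1.467×10^5 mm⁴
I = 1.467×10^-7 m⁴
Required critical load P_cr = n·P = 1.7 × 207 = 351.9 kN = 3.519×10^5 N
From P_cr = π²EI/(K·L)²:  L = (1/K)·√(π²EI/P_cr) = (1/0.7)·√(π²×1.15×10^11×1.467×10^-7/3.519×10^5)
L = 0.983 m

L_max ≈ 0.983 m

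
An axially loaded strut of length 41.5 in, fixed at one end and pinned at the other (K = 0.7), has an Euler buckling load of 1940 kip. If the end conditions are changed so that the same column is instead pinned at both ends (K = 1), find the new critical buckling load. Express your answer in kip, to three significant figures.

P_cr ∝ 1/K², so P_cr,new = P_cr,old × (K_old/K_new)² = 1940 × (0.7/1)²
= 1940 × 0.4900 = 951 kip

P_cr ≈ 951 kip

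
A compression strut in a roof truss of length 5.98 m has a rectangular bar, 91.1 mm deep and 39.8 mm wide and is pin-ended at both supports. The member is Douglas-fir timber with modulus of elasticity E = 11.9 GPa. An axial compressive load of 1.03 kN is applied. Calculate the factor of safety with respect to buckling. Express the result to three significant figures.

n ≈ 1.53

Buckling occurs about the weak axis: I_min = h·b³/12 with b = 39.8 mm (the shorter side).
I_min = 91.1×39.8³/12 = 4.786×10^5 mm⁴
I = 4.786×10^5 mm⁴ = 4.786×10^-7 m⁴
Effective length L_e = K·L = 1 × 5.98 = 5.980 m
P_cr = π²EI / L_e² = π² × 11.9×10⁹ × 4.786×10^-7 / 5.980² = 1.572×10^3 N
Factor of safety n = P_cr / P = 1.5719 / 1.03 = 1.53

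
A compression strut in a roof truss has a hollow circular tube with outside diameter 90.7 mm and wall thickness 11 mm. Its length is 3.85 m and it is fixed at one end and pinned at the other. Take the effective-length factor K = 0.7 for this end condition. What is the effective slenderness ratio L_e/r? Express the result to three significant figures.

Inner diameter d_i = 90.7 − 2×11 = 68.70 mm
I = π(d_o⁴ − d_i⁴)/64 = π(90.7⁴ − 68.70⁴)/64 = 2.229×10^6 mm⁴
A = 2.754×10^3 mm²;  r_min = √(I/A) = √(2.229×10^6/2.754×10^3) = 28.45 mm
L_e = K·L = 0.7 × 3.85 m = 2.695 m = 2695.0 mm
λ = L_e / r_min = 2695.0 / 28.45 = 94.7

λ ≈ 94.7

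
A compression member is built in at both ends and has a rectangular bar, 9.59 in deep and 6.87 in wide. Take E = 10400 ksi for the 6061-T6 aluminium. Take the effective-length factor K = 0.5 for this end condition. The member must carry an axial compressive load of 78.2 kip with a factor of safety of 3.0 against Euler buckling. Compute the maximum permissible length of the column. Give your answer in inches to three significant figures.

L_max ≈ 673 in

Buckling occurs about the weak axis: I_min = h·b³/12 with b = 6.87 in (the shorter side).
I_min = 9.59×6.87³/12 = 259.1 in⁴
Required critical load P_cr = n·P = 3.0 × 78.2 = 234.6 kip = 2.346×10^5 lb
From P_cr = π²EI/(K·L)²:  L = (1/K)·√(π²EI/P_cr) = (1/0.5)·√(π²×1.04×10^7×259.1/2.346×10^5)
L = 673 in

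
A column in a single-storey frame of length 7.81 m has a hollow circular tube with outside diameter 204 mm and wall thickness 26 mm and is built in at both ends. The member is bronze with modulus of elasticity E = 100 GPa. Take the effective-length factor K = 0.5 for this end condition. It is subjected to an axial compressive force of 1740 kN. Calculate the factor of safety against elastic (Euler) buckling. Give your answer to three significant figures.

Inner diameter d_i = 204 − 2×26 = 152.0 mm
I = π(d_o⁴ − d_i⁴)/64 = π(204⁴ − 152.0⁴)/64 = 5.881×10^7 mm⁴
I = 5.881×10^7 mm⁴ = 5.881×10^-5 m⁴
Effective length L_e = K·L = 0.5 × 7.81 = 3.905 m
P_cr = π²EI / L_e² = π² × 100×10⁹ × 5.881×10^-5 / 3.905² = 3.806×10^6 N
Factor of safety n = P_cr / P = 3806.4 / 1740 = 2.19

n ≈ 2.19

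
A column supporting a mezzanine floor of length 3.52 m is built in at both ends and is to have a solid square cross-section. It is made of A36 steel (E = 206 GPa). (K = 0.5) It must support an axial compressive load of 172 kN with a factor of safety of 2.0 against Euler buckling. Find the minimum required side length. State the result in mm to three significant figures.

Required P_cr = n·P = 2.0 × 172 = 344.0 kN
L_e = K·L = 0.5 × 3.52 = 1.760 m
Required I = P_cr·L_e²/(π²E) = 3.440×10^5 × 1.760² / (π² × 2.06×10^11) = 5.241×10^-7 m⁴
I_req = 5.241×10^5 mm⁴
Solid square: I = a⁴/12  ⇒  a = (12I)^(1/4) = (12×5.241×10^5)^(1/4) = 50.1 mm

a ≈ 50.1 mm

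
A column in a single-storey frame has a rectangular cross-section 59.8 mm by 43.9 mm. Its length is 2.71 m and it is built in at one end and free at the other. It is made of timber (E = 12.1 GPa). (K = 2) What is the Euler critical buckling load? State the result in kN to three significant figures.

P_cr ≈ 1.71 kN

Buckling occurs about the weak axis: I_min = h·b³/12 with b = 43.9 mm (the shorter side).
I_min = 59.8×43.9³/12 = 4.216×10^5 mm⁴
I = 4.216×10^5 mm⁴ = 4.216×10^-7 m⁴
Effective length L_e = K·L = 2 × 2.71 = 5.420 m
P_cr = π²EI / L_e² = π² × 12.1×10⁹ × 4.216×10^-7 / 5.420² = 1.714×10^3 N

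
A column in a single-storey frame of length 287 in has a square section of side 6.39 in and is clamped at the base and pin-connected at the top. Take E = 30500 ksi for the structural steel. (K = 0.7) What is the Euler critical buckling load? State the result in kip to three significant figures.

P_cr ≈ 1040 kip

I = a⁴/12 = 6.39⁴/12 = 138.9 in⁴
Effective length L_e = K·L = 0.7 × 287 = 200.9 in
P_cr = π²EI / L_e² = π² × 30500×10³ × 138.9 / 200.9² = 1.036×10^6 lb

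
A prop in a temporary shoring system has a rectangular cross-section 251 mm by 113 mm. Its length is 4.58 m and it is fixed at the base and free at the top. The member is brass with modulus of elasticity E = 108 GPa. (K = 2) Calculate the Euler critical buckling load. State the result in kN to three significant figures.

P_cr ≈ 383 kN

Buckling occurs about the weak axis: I_min = h·b³/12 with b = 113 mm (the shorter side).
I_min = 251×113³/12 = 3.018×10^7 mm⁴
I = 3.018×10^7 mm⁴ = 3.018×10^-5 m⁴
Effective length L_e = K·L = 2 × 4.58 = 9.160 m
P_cr = π²EI / L_e² = π² × 108×10⁹ × 3.018×10^-5 / 9.160² = 3.834×10^5 N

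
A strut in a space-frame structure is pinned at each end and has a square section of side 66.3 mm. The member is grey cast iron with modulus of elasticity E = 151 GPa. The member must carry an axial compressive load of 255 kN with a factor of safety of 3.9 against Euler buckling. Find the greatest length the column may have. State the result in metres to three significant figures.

L_max ≈ 1.55 m

I = a⁴/12 = 66.3⁴/12 = 1.610×10^6 mm⁴
I = 1.610×10^-6 m⁴
Required critical load P_cr = n·P = 3.9 × 255 = 994.5 kN = 9.945×10^5 N
From P_cr = π²EI/(K·L)²:  L = (1/K)·√(π²EI/P_cr) = (1/1)·√(π²×1.51×10^11×1.610×10^-6/9.945×10^5)
L = 1.55 m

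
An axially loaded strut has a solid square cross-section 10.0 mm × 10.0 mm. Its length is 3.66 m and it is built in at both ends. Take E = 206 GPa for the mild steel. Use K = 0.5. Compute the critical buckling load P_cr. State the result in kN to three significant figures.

I = a⁴/12 = 10.0⁴/12 = 833.3 mm⁴
I = 833.3 mm⁴ = 8.333×10^-10 m⁴
Effective length L_e = K·L = 0.5 × 3.66 = 1.830 m
P_cr = π²EI / L_e² = π² × 206×10⁹ × 8.333×10^-10 / 1.830² = 505.9 N

P_cr ≈ 0.506 kN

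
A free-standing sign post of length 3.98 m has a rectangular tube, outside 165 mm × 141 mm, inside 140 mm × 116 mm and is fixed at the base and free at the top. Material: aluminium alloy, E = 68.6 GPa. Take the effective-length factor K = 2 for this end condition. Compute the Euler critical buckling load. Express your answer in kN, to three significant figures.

P_cr ≈ 217 kN

Weak-axis I_min = (h_o·b_o³ − h_i·b_i³)/12 with b_o = 141, b_i = 116.0 mm (shorter outer/inner sides).
I_min = (165×141³ − 140.0×116.0³)/12 = 2.033×10^7 mm⁴
I = 2.033×10^7 mm⁴ = 2.033×10^-5 m⁴
Effective length L_e = K·L = 2 × 3.98 = 7.960 m
P_cr = π²EI / L_e² = π² × 68.6×10⁹ × 2.033×10^-5 / 7.960² = 2.173×10^5 N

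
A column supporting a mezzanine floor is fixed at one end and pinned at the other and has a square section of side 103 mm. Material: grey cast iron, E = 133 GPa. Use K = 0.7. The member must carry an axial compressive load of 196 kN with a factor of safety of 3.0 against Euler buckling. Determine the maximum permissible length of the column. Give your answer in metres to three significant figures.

I = a⁴/12 = 103⁴/12 = 9.379×10^6 mm⁴
I = 9.379×10^-6 m⁴
Required critical load P_cr = n·P = 3.0 × 196 = 588.0 kN = 5.880×10^5 N
From P_cr = π²EI/(K·L)²:  L = (1/K)·√(π²EI/P_cr) = (1/0.7)·√(π²×1.33×10^11×9.379×10^-6/5.880×10^5)
L = 6.54 m

L_max ≈ 6.54 m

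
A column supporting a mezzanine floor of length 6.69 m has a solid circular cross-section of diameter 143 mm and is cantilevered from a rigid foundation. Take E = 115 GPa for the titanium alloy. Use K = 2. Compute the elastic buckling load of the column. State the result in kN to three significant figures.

I = πd⁴/64 = π×143⁴/64 = 2.053×10^7 mm⁴
I = 2.053×10^7 mm⁴ = 2.053×10^-5 m⁴
Effective length L_e = K·L = 2 × 6.69 = 13.38 m
P_cr = π²EI / L_e² = π² × 115×10⁹ × 2.053×10^-5 / 13.38² = 1.301×10^5 N

P_cr ≈ 130 kN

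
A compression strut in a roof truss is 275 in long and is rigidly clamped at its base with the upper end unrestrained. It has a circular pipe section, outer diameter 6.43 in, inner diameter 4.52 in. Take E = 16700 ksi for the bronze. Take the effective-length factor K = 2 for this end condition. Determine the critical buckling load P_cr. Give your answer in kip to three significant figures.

P_cr ≈ 34.6 kip

d_o = 6.43 in, d_i = 4.52 in
I = π(d_o⁴ − d_i⁴)/64 = π(6.43⁴ − 4.520⁴)/64 = 63.42 in⁴
Effective length L_e = K·L = 2 × 275 = 550.0 in
P_cr = π²EI / L_e² = π² × 16700×10³ × 63.42 / 550.0² = 3.456×10^4 lb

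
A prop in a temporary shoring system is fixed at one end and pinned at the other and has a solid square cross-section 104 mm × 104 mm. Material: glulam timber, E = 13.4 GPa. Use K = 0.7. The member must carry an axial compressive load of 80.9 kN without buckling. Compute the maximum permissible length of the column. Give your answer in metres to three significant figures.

I = a⁴/12 = 104⁴/12 = 9.749×10^6 mm⁴
I = 9.749×10^-6 m⁴
At the buckling limit P_cr = P = 8.090×10^4 N
From P_cr = π²EI/(K·L)²:  L = (1/K)·√(π²EI/P_cr) = (1/0.7)·√(π²×1.34×10^10×9.749×10^-6/8.090×10^4)
L = 5.70 m

L_max ≈ 5.70 m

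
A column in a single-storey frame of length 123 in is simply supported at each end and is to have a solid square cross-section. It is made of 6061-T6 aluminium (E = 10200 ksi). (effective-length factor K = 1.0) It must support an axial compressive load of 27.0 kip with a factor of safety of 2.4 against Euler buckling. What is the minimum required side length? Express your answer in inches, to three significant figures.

Required P_cr = n·P = 2.4 × 27.0 = 64.80 kip
L_e = K·L = 1 × 123 = 123.0 in
Required I = P_cr·L_e²/(π²E) = 6.480×10^4 × 123.0² / (π² × 1.02×10^7) = 9.738 in⁴
Solid square: I = a⁴/12  ⇒  a = (12I)^(1/4) = (12×9.738)^(1/4) = 3.29 in

a ≈ 3.29 in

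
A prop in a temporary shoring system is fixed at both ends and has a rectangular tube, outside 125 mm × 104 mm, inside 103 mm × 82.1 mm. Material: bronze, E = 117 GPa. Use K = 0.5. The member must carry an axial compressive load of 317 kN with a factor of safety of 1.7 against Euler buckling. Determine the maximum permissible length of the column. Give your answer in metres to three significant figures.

Weak-axis I_min = (h_o·b_o³ − h_i·b_i³)/12 with b_o = 104, b_i = 82.10 mm (shorter outer/inner sides).
I_min = (125×104³ − 103.0×82.10³)/12 = 6.967×10^6 mm⁴
I = 6.967×10^-6 m⁴
Required critical load P_cr = n·P = 1.7 × 317 = 538.9 kN = 5.389×10^5 N
From P_cr = π²EI/(K·L)²:  L = (1/K)·√(π²EI/P_cr) = (1/0.5)·√(π²×1.17×10^11×6.967×10^-6/5.389×10^5)
L = 7.73 m

L_max ≈ 7.73 m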